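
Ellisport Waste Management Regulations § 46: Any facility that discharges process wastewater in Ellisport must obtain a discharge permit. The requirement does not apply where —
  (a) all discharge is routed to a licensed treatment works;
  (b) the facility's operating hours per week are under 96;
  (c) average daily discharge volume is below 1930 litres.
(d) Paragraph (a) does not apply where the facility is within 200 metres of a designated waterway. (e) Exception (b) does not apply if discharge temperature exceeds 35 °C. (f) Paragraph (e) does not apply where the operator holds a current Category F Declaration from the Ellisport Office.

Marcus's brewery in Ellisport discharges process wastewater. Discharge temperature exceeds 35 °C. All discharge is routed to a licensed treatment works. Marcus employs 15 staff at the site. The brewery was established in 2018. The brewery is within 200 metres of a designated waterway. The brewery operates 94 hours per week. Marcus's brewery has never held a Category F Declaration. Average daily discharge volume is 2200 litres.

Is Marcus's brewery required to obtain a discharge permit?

Exception (a): discharge is routed to a licensed treatment works — every condition holds. But applying paragraph (d): (d) operates against (a): the brewery is within 200 m of a designated waterway. (a) is therefore removed.
All of (b)'s requirements are met (the facility's operating hours per week are 94, under the 96 limit). However, paragraphs (e)–(f) must be considered: (e) is engaged — discharge temperature exceeds 35 °C. (f) does not operate here (there is no Category F Declaration in force), so (e) stands. Exception (b) does not apply.
Exception (c) requires that average daily discharge volume is below 1930 litres; but average daily discharge volume is 2200 litres, not below 1930 litres, so (c) is unavailable.
None of the exceptions is available; § 46 applies in full.

Yes — Marcus's brewery must obtain a discharge permit.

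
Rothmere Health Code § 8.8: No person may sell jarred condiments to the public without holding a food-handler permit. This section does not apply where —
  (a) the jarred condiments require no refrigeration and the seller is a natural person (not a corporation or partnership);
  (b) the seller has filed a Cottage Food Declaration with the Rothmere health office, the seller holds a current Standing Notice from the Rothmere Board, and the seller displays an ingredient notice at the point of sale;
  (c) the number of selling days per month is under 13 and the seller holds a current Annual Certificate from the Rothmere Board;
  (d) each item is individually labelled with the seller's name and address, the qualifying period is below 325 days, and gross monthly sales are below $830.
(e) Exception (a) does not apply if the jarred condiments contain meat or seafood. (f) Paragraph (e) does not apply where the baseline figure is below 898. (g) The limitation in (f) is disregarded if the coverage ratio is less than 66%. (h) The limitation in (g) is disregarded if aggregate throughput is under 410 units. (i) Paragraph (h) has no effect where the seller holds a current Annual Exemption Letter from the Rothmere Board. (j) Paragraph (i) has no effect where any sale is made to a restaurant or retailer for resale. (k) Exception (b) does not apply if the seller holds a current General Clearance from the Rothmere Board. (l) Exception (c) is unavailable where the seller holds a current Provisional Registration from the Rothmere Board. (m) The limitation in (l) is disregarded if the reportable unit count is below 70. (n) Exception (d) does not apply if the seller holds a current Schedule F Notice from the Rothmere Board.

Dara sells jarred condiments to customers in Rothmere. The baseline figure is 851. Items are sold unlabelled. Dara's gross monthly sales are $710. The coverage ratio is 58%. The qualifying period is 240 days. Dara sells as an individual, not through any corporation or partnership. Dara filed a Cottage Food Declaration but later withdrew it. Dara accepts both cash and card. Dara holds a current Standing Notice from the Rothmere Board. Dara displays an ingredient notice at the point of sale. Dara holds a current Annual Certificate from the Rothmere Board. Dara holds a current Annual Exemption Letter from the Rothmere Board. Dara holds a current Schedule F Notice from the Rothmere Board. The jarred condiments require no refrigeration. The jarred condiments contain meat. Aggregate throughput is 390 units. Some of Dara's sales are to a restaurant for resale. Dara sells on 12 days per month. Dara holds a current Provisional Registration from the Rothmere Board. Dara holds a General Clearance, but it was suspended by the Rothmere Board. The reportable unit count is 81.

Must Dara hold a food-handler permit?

All of (a)'s requirements are met (the jarred condiments are shelf-stable; the seller is a natural person). Under paragraphs (e)–(j): (e) is engaged (the jarred condiments contain meat), but is itself disapplied by (f): (f) operates against (e): the baseline figure is 851, below the 898 limit. (g) would limit (f) — the coverage ratio is 58%, less than the 66% limit — but (h) sets (g) aside: (h) operates against (g): aggregate throughput is 390 units, under the 410 units limit. (i) is engaged (a current Annual Exemption Letter is held), but is overridden by (j): (j) is triggered — some sales are to a restaurant for resale. (a) remains available.
Exception (b) fails — the Cottage Food Declaration was withdrawn.
Exception (c): the number of selling days per month is 12, under the 13 limit; a current Annual Certificate is held — every condition holds. But applying paragraphs (l)–(m): (l) operates — a current Provisional Registration is held. (m), which would lift (l), is inapplicable — the reportable unit count is 81, not below 70. So (c) is unavailable.
Exception (d) fails — items are sold unlabelled.

No — exception (a) applies; Dara is not required to hold a food-handler permit.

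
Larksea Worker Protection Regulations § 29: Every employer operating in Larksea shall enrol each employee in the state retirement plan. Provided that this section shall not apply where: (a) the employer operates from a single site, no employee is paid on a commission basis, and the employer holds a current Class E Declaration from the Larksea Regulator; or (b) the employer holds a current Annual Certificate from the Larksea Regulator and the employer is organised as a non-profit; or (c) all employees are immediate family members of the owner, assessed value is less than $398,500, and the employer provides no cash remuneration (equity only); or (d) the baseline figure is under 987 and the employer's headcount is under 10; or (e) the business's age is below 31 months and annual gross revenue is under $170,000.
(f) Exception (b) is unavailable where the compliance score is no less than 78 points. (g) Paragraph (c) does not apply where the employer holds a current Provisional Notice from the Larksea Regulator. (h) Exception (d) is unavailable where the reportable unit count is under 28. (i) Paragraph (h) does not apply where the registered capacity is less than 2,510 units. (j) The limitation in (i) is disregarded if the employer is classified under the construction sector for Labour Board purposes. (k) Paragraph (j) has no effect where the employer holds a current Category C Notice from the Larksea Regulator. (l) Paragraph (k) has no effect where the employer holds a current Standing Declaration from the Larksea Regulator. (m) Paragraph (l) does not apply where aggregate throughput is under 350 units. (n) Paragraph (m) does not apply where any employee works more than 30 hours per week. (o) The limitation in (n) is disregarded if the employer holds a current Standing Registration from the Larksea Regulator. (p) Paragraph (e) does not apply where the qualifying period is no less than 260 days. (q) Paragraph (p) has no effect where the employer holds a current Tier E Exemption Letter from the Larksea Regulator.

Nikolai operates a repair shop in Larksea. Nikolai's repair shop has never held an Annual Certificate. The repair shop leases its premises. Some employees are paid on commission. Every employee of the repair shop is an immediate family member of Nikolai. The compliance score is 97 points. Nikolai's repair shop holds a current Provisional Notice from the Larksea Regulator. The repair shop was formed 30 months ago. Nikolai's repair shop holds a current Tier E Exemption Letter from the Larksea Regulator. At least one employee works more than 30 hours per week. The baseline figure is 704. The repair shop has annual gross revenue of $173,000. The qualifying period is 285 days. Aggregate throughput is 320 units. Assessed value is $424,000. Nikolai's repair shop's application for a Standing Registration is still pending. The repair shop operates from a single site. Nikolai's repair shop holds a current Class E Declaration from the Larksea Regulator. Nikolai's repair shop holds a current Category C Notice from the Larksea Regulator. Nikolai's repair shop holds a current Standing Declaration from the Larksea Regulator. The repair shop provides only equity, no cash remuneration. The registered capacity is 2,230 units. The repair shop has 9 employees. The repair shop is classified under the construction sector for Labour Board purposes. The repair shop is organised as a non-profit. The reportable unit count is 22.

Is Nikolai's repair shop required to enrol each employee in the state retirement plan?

Exception (a) requires that no employee is paid on a commission basis; but some employees are paid on commission, so (a) is unavailable.
Exception (b) fails — there is no Annual Certificate in force.
Exception (c) fails — assessed value is $424,000, not less than $398,500.
All of (d)'s requirements are met (the baseline figure is 704, under the 987 limit; the employer's headcount is 9, under the 10 limit). However, paragraphs (h)–(o) must be considered: (h) applies — the reportable unit count is 22, under the 28 limit. (i) is triggered (the registered capacity is 2,230 units, less than the 2,510 units limit), but is overridden by (j): (j) operates — the repair shop is classified under the construction sector. (k) operates (a current Category C Notice is held), but is displaced by (l): (l) operates against (k): a current Standing Declaration is held. (m) is engaged (aggregate throughput is 320 units, under the 350 units limit), but is displaced by (n): (n) is triggered — at least one employee exceeds 30 hours/week. (o) does not operate here (there is no Standing Registration in force), so (n) stands. So (d) is unavailable.
Exception (e) does not apply: annual gross revenue is $173,000, not under $170,000.
Every exception is unavailable, so the rule governs.

Yes — Nikolai's repair shop must enrol each employee in the state retirement plan.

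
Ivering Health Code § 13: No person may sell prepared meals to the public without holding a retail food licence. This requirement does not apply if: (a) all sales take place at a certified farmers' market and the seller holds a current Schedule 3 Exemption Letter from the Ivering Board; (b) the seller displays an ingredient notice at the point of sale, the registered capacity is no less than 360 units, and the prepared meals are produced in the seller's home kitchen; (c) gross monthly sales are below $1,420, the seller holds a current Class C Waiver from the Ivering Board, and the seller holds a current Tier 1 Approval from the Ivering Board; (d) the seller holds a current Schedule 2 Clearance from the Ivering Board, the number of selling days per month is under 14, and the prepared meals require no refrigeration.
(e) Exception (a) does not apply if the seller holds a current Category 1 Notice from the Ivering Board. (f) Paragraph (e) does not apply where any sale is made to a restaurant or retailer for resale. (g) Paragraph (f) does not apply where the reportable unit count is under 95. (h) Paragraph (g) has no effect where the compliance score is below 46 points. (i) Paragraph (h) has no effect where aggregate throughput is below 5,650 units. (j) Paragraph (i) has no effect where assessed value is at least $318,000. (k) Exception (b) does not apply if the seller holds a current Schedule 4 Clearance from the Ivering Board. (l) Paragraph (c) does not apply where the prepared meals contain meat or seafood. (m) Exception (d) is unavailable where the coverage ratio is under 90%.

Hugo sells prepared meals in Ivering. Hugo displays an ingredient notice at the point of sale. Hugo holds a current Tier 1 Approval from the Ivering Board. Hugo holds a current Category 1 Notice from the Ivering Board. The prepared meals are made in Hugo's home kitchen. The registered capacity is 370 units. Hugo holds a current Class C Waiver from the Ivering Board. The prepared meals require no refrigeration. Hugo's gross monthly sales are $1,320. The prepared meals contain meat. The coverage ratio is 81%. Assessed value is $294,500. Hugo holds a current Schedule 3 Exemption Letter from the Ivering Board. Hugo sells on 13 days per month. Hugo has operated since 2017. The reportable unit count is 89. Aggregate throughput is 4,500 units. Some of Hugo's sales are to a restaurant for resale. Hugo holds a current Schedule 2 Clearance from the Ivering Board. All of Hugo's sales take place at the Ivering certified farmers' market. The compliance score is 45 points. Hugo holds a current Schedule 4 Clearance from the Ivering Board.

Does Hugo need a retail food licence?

Yes — Hugo must hold a retail food licence.

Exception (a)'s conditions are all satisfied: all sales are at a certified farmers' market; a current Schedule 3 Exemption Letter is held. Turning to paragraphs (e)–(j): (e) operates against (a): a current Category 1 Notice is held. (f) would limit (e) — some sales are to a restaurant for resale — but (g) sets (f) aside: (g) applies — the reportable unit count is 89, under the 95 limit. (h) operates (the compliance score is 45 points, below the 46 points limit), but yields to (i): (i) applies — aggregate throughput is 4,500 units, below the 5,650 units limit. (j) does not operate here (assessed value is $294,500, short of $318,000), so (i) stands. (a) is therefore removed.
Exception (b) is satisfied on its face — an ingredient notice is displayed; the registered capacity is 370 units, meeting the 360 units threshold; the prepared meals are home-kitchen produced. But: (k) is engaged — a current Schedule 4 Clearance is held. Exception (b) does not apply.
All of (c)'s requirements are met (gross monthly sales are $1,320, below the $1,420 limit; a current Class C Waiver is held; a current Tier 1 Approval is held). However, paragraph (l) must be considered: (l) is engaged — the prepared meals contain meat. (c) is therefore removed.
All of (d)'s requirements are met (a current Schedule 2 Clearance is held; the number of selling days per month is 13, under the 14 limit; the prepared meals are shelf-stable). But: (m) is engaged — the coverage ratio is 81%, under the 90% limit. (d) is therefore removed.
No exception is made out. Hugo falls within the general rule.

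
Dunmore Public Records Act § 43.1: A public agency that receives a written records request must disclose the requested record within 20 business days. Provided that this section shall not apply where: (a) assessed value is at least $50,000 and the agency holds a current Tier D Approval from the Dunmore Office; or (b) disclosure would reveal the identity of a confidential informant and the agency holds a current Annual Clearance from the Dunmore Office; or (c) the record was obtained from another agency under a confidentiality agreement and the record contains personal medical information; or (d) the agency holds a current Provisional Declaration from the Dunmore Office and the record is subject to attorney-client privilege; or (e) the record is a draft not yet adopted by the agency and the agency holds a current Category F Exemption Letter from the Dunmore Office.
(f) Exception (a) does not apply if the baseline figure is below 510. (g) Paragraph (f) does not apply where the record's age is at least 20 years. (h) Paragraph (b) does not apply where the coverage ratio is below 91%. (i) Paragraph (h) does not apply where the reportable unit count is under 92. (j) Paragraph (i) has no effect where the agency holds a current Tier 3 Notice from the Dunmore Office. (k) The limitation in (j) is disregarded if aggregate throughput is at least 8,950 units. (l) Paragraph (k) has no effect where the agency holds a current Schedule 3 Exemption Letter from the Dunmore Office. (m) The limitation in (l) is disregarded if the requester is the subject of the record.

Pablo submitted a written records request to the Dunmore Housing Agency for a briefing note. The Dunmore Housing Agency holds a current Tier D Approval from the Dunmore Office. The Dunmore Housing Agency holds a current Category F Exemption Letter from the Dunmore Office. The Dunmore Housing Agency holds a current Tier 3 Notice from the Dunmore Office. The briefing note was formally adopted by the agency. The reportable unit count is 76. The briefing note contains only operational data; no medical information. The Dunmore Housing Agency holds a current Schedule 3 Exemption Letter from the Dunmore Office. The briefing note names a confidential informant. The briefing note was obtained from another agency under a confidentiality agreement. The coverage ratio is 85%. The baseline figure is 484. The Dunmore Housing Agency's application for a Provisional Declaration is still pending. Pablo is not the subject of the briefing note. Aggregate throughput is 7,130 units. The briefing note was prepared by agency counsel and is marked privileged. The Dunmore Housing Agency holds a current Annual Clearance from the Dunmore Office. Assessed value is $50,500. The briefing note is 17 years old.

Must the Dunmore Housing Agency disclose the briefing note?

Yes — the Dunmore Housing Agency must disclose the briefing note.

Exception (a): assessed value is $50,500, meeting the $50,000 threshold; a current Tier D Approval is held — every condition holds. However, paragraphs (f)–(g) must be considered: (f) applies — the baseline figure is 484, below the 510 limit. (g) is not triggered (the record's age is 17 years, short of 20 years), so (f) stands. (a) is therefore removed.
Exception (b)'s conditions are all satisfied: the briefing note names a confidential informant; a current Annual Clearance is held. But: (h) is triggered — the coverage ratio is 85%, below the 91% limit. (i) is engaged (the reportable unit count is 76, under the 92 limit), but is itself disapplied by (j): (j) operates against (i): a current Tier 3 Notice is held. (k) does not operate here (aggregate throughput is 7,130 units, short of 8,950 units), so (j) stands. (b) is therefore removed.
Exception (c) requires that the record contains personal medical information; but the briefing note contains only operational data, so (c) is unavailable.
Exception (d) fails — the Provisional Declaration is not current.
Exception (e) does not apply: the briefing note has been formally adopted.
None of the exceptions is available; § 43.1 applies in full.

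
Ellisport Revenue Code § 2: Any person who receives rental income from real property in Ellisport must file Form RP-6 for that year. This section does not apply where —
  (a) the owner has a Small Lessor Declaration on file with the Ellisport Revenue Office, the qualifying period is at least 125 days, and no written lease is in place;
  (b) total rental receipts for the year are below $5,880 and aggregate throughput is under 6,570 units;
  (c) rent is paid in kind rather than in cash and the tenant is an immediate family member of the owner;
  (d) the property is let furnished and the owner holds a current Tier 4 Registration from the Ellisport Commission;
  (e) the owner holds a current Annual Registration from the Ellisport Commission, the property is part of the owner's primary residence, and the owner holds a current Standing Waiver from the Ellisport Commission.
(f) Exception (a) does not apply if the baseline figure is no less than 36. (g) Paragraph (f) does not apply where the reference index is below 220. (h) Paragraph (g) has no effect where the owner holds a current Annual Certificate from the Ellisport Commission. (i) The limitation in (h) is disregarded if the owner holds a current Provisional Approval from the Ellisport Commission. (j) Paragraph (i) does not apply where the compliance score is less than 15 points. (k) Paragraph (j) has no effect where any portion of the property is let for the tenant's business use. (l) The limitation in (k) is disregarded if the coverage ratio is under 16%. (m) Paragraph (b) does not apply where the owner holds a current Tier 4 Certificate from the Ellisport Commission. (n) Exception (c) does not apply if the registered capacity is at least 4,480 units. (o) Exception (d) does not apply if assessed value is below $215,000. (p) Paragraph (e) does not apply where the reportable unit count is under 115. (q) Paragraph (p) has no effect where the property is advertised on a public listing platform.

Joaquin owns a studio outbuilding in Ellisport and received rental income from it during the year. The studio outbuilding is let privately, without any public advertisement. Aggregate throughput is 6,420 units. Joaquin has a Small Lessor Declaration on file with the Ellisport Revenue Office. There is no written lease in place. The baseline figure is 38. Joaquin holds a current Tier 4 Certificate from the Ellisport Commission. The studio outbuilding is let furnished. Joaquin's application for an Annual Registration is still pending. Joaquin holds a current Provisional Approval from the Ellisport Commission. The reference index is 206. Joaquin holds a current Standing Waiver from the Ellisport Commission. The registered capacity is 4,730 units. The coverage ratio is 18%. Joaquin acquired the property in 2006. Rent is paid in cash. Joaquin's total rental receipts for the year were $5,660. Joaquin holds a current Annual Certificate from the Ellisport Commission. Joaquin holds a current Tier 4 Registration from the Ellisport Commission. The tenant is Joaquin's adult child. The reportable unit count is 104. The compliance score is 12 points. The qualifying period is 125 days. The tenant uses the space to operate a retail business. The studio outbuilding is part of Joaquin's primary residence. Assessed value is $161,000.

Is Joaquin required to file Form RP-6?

Exception (a)'s conditions are all satisfied: a Small Lessor Declaration is on file; the qualifying period is 125 days, meeting the 125 days threshold; there is no written lease. As to paragraphs (f)–(l): (f) would limit (a) — the baseline figure is 38, meeting the 36 threshold — but (g) sets (f) aside: (g) operates against (f): the reference index is 206, below the 220 limit. (h) would limit (g) — a current Annual Certificate is held — but (i) sets (h) aside: (i) operates against (h): a current Provisional Approval is held. (j) would limit (i) — the compliance score is 12 points, less than the 15 points limit — but (k) sets (j) aside: (k) applies — the space is let for business use. (l), which would lift (k), is not triggered — the coverage ratio is 18%, not under 16%. Exception (a) stands.
Exception (b): total rental receipts for the year are $5,660, below the $5,880 limit; aggregate throughput is 6,420 units, under the 6,570 units limit — every condition holds. However, paragraph (m) must be considered: (m) operates against (b): a current Tier 4 Certificate is held. So (b) is unavailable.
Exception (c) does not apply: rent is paid in cash.
Exception (d)'s conditions are all satisfied: the property is let furnished; a current Tier 4 Registration is held. Turning to paragraph (o): (o) is triggered — assessed value is $161,000, below the $215,000 limit. So (d) is unavailable.
Exception (e) does not apply: no current Annual Registration is held.

No — exception (a) applies; Joaquin is not required to file Form RP-6.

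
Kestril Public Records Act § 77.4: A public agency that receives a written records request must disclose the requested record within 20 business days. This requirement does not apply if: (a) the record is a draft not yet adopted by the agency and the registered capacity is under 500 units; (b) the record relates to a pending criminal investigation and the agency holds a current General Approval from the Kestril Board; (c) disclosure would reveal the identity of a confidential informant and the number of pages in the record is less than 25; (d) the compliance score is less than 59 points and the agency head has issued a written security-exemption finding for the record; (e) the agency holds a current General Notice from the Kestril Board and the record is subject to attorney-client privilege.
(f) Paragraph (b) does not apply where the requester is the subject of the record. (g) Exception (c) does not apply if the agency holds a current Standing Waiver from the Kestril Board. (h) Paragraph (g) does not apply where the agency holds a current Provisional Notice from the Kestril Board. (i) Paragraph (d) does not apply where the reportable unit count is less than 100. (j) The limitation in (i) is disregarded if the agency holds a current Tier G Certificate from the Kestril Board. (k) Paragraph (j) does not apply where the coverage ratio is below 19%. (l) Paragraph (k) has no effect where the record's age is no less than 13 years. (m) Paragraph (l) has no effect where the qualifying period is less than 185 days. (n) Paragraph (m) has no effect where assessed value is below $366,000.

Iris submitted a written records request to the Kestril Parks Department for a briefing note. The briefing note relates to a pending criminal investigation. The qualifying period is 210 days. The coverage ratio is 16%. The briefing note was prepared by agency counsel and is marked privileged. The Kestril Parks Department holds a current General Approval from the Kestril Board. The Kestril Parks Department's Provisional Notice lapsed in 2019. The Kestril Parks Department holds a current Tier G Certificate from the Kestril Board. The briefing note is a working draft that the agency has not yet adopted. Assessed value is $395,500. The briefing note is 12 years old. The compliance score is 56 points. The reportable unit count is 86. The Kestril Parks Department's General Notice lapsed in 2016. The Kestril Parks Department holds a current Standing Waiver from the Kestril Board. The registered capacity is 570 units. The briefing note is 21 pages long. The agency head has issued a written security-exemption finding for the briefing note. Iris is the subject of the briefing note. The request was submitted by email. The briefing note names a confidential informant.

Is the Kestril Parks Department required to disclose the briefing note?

Exception (a) requires that the registered capacity is under 500 units; but the registered capacity is 570 units, not under 500 units, so (a) is unavailable.
Exception (b): the briefing note relates to a pending investigation; a current General Approval is held — every condition holds. However, paragraph (f) must be considered: (f) operates against (b): Iris is the subject of the briefing note. (b) is therefore removed.
Exception (c): the briefing note names a confidential informant; the number of pages in the record is 21, less than the 25 limit — every condition holds. But: (g) operates against (c): a current Standing Waiver is held. (h) does not operate here (the Provisional Notice is not current), so (g) stands. (c) is therefore removed.
All of (d)'s requirements are met (the compliance score is 56 points, less than the 59 points limit; a written security-exemption finding has been issued). Turning to paragraphs (i)–(n): (i) operates against (d): the reportable unit count is 86, less than the 100 limit. (j) would limit (i) — a current Tier G Certificate is held — but (k) sets (j) aside: (k) is engaged — the coverage ratio is 16%, below the 19% limit. (l) is not triggered (the record's age is 12 years, short of 13 years), so (k) stands. (d) is therefore removed.
Exception (e) does not apply: the General Notice is not current.
Every exception is unavailable, so the rule governs.

Yes — the Kestril Parks Department must disclose the briefing note.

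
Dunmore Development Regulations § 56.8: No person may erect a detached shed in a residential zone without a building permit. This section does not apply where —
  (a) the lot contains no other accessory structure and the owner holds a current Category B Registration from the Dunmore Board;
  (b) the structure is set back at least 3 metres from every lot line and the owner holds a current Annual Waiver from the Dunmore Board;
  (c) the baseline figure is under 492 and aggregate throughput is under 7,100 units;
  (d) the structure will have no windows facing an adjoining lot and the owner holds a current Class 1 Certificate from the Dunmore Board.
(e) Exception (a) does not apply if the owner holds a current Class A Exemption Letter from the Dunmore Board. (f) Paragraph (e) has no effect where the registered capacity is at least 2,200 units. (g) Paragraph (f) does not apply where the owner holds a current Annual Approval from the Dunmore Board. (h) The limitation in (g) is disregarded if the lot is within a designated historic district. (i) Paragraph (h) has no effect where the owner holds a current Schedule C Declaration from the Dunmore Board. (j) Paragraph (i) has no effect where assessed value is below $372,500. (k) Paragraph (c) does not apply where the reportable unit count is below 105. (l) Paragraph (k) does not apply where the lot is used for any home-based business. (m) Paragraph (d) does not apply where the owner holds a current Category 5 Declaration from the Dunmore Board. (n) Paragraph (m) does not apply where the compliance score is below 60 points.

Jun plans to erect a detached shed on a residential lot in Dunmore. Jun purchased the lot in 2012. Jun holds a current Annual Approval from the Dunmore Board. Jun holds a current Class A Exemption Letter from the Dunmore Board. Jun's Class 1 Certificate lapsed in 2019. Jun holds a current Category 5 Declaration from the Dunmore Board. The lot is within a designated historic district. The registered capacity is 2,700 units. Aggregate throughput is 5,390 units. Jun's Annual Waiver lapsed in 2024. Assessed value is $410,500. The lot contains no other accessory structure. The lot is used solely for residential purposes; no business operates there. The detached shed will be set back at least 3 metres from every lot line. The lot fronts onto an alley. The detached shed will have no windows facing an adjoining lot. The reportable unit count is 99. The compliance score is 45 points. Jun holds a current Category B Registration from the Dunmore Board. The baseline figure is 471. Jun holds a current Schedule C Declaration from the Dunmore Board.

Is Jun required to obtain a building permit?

Yes — Jun must obtain a building permit.

Exception (a) is satisfied on its face — the lot has no other accessory structure; a current Category B Registration is held. Turning to paragraphs (e)–(j): (e) operates — a current Class A Exemption Letter is held. (f) would limit (e) — the registered capacity is 2,700 units, meeting the 2,200 units threshold — but (g) sets (f) aside: (g) operates against (f): a current Annual Approval is held. (h) would limit (g) — the lot is in a historic district — but (i) sets (h) aside: (i) is triggered — a current Schedule C Declaration is held. (j), which would lift (i), is inapplicable — assessed value is $410,500, not below $372,500. (a) is therefore removed.
Exception (b) does not apply: there is no Annual Waiver in force.
Exception (c)'s conditions are all satisfied: the baseline figure is 471, under the 492 limit; aggregate throughput is 5,390 units, under the 7,100 units limit. However, paragraphs (k)–(l) must be considered: (k) operates against (c): the reportable unit count is 99, below the 105 limit. (l), which would lift (k), is not engaged — the lot is solely residential. So (c) is unavailable.
Exception (d) requires that the owner holds a current Class 1 Certificate from the Dunmore Board; but the Class 1 Certificate is not current, so (d) is unavailable.
No exception applies. The general rule governs.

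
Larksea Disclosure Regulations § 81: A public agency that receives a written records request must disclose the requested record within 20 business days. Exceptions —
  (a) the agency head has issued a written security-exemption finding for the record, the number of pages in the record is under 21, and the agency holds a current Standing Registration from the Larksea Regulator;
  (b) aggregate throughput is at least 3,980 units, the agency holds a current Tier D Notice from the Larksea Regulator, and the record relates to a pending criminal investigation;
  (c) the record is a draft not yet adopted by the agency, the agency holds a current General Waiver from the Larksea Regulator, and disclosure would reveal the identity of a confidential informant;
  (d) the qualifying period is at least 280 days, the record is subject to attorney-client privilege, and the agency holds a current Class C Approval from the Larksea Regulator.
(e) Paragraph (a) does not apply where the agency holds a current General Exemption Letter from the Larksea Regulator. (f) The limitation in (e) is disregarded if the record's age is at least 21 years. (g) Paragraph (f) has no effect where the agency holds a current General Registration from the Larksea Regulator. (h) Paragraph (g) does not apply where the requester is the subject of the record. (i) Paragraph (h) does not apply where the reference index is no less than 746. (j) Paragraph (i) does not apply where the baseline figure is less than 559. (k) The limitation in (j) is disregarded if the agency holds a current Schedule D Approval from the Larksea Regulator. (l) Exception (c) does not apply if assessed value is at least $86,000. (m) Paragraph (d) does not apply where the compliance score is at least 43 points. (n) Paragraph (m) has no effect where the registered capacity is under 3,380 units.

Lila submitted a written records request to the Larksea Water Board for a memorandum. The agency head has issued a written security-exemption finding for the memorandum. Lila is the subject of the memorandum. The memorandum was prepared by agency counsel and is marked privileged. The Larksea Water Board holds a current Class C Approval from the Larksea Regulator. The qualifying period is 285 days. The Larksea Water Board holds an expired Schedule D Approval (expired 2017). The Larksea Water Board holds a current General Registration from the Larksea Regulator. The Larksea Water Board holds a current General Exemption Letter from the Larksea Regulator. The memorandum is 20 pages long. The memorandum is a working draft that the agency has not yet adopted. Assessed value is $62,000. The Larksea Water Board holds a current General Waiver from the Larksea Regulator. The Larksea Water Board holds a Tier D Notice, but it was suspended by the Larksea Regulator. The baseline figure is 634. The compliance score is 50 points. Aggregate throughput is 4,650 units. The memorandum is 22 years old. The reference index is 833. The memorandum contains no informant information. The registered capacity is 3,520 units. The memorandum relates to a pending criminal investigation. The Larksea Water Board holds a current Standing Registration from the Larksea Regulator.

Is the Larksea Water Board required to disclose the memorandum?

Exception (a)'s conditions are all satisfied: a written security-exemption finding has been issued; the number of pages in the record is 20, under the 21 limit; a current Standing Registration is held. Turning to paragraphs (e)–(k): (e) operates against (a): a current General Exemption Letter is held. (f) operates (the record's age is 22 years, meeting the 21 years threshold), but is overridden by (g): (g) operates against (f): a current General Registration is held. (h) applies (Lila is the subject of the memorandum), but is overridden by (i): (i) applies — the reference index is 833, meeting the 746 threshold. (j) is not engaged (the baseline figure is 634, not less than 559), so (i) stands. So (a) is unavailable.
Exception (b) does not apply: there is no Tier D Notice in force.
Exception (c) does not apply: the memorandum contains no informant information.
Exception (d): the qualifying period is 285 days, meeting the 280 days threshold; the memorandum is privileged; a current Class C Approval is held — every condition holds. But applying paragraphs (m)–(n): (m) operates against (d): the compliance score is 50 points, meeting the 43 points threshold. (n), which would lift (m), is not triggered — the registered capacity is 3,520 units, not under 3,380 units. (d) is therefore removed.
No exception is made out. the Larksea Water Board falls within the general rule.

Yes — the Larksea Water Board must disclose the memorandum.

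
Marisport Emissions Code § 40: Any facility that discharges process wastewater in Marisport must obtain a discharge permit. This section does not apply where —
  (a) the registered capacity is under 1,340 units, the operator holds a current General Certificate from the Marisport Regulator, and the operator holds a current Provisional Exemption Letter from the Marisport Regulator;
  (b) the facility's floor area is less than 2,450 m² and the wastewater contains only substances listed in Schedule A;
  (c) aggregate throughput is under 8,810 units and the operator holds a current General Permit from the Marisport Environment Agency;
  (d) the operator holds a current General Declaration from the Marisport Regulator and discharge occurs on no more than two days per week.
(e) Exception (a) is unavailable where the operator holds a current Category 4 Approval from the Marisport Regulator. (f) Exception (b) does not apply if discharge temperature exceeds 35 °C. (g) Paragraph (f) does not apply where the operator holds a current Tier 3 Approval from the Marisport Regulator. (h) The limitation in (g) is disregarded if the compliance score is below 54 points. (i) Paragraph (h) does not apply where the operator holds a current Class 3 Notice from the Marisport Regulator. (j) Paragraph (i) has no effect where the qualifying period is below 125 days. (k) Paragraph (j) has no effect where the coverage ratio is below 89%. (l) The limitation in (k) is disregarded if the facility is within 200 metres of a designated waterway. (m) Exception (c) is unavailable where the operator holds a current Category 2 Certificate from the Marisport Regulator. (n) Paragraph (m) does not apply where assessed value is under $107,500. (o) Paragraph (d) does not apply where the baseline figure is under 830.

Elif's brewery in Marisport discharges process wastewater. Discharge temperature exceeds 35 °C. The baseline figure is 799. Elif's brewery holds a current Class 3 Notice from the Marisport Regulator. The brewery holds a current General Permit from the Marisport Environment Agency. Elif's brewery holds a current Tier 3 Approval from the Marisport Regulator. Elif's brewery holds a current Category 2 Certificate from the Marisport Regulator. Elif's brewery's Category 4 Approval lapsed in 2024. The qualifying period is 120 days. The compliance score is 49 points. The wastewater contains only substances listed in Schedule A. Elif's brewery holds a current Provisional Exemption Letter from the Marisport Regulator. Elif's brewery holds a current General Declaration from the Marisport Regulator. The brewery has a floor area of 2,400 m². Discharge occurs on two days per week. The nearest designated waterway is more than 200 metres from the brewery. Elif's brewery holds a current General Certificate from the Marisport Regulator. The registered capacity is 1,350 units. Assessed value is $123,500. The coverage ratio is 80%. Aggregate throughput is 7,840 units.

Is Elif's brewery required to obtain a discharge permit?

No — exception (b) applies; Elif's brewery is not required to obtain a discharge permit.

Exception (a) does not apply: the registered capacity is 1,350 units, not under 1,340 units.
Exception (b): the facility's floor area is 2,400 m², less than the 2,450 m² limit; the wastewater is Schedule-A-only — every condition holds. Considering the limiting provisions: (f) is triggered (discharge temperature exceeds 35 °C), but is set aside by (g): (g) is triggered — a current Tier 3 Approval is held. (h) operates (the compliance score is 49 points, below the 54 points limit), but is overridden by (i): (i) operates against (h): a current Class 3 Notice is held. (j) would limit (i) — the qualifying period is 120 days, below the 125 days limit — but (k) sets (j) aside: (k) is engaged — the coverage ratio is 80%, below the 89% limit. (l), which would lift (k), does not operate here — the brewery is more than 200 m from any designated waterway. So (b) applies.
Exception (c) is satisfied on its face — aggregate throughput is 7,840 units, under the 8,810 units limit; a current General Permit is held. However, paragraphs (m)–(n) must be considered: (m) operates against (c): a current Category 2 Certificate is held. (n) does not operate here (assessed value is $123,500, not under $107,500), so (m) stands. (c) is therefore removed.
Exception (d): a current General Declaration is held; discharge occurs on no more than two days per week — every condition holds. Turning to paragraph (o): (o) is engaged — the baseline figure is 799, under the 830 limit. (d) is therefore removed.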